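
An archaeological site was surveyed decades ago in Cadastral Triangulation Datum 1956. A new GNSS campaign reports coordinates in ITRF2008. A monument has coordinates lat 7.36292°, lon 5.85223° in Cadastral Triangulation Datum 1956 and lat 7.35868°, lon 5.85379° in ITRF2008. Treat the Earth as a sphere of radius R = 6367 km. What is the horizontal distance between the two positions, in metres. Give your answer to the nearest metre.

502 m

Δφ = 7.35868° − 7.36292° = -0.00424°; Δλ = 5.85379° − 5.85223° = +0.00156°.
1° along a meridian = πR/180 = 111125 m.
ΔN = Δφ × 111125 = -471.2 m; ΔE = Δλ × 111125 × cos(7.36292°) = +0.00156 × 111125 × 0.991754 = 171.9 m.
Distance = √(ΔE² + ΔN²) = √(171.9² + (-471.2)²) = 501.6 m.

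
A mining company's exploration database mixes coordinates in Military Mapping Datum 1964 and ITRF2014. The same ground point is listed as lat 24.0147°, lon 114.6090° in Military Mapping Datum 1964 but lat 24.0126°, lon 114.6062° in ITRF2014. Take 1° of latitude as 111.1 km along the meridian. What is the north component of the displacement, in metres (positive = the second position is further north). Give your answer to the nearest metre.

ΔN = -233 m

Δφ = 24.0126° − 24.0147° = -0.0021°; Δλ = 114.6062° − 114.6090° = -0.0028°.
ΔN = Δφ × 111100 = -233.3 m; ΔE = Δλ × 111100 × cos(24.0147°) = -0.0028 × 111100 × 0.913441 = -284.2 m.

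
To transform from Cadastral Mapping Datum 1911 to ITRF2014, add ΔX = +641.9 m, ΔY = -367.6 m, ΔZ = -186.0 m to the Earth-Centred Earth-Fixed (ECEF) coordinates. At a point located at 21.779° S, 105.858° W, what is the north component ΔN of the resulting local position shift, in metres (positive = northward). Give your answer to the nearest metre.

The local north axis is (−sin φ cos λ, −sin φ sin λ, cos φ), giving ΔN = -65.079 + 131.199 − 172.724 = -106.60 m.

ΔN = -107 m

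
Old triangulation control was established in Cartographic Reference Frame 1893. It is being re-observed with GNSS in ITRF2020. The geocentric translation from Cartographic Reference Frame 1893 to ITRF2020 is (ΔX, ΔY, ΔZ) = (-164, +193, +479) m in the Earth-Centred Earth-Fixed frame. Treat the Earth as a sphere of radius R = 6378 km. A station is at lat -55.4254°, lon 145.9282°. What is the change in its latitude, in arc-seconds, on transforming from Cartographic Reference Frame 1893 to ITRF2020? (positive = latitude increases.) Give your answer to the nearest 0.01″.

sin φ = -0.823388, cos φ = 0.567479, sin λ = 0.560231, cos λ = -0.828336.
North component: ΔN = −sin φ cos λ·ΔX − sin φ sin λ·ΔY + cos φ·ΔZ = −(-0.823388)(-0.828336)(-164) − (-0.823388)(0.560231)(193) + (0.567479)(479) = 472.71 m.
1° of latitude spans πR/180 = 111317 m, so Δφ = 472.71 / 111317 × 3600 = 15.287″.

Δφ = 15.29″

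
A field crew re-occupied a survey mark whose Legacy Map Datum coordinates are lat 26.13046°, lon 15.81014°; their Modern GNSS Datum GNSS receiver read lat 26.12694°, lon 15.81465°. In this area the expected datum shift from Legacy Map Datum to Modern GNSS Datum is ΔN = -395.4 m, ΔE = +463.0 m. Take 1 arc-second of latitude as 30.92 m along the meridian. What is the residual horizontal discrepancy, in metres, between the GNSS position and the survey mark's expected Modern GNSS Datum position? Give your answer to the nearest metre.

Observed coordinate differences: Δφ = -0.00352°, Δλ = +0.00451°.
Converting to metres (1° lat = 111312 m, cos φ = 0.897794): observed ΔN = -391.8 m, observed ΔE = 450.7 m.
Subtracting the expected shift leaves a residual of -391.8 − (-395.4) = 3.6 m north and 450.7 − (463.0) = -12.3 m east.
Residual distance = √(3.6² + (-12.3)²) = 12.8 m.

13 m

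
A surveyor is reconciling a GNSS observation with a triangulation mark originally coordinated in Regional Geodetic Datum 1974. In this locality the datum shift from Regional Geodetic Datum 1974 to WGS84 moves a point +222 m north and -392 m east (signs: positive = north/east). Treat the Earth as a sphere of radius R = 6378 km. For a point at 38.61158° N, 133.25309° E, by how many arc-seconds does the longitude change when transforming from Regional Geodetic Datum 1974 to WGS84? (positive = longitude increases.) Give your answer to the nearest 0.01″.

At latitude 38.61158°, cos φ = 0.781394.
One radian of longitude at latitude φ spans R cos φ, so Δλ = ΔE / (R cos φ) = -392.0 / (6378000 × 0.781394) = -7.8656e-05 rad = -16.224″.

Δλ = -16.22″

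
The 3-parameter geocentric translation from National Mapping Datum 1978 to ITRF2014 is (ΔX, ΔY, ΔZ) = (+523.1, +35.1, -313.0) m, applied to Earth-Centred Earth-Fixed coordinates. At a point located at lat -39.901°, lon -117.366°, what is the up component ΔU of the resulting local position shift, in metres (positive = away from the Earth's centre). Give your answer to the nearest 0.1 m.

ΔU = -7.6 m

At φ = -39.901°, λ = -117.366°: sin φ = -0.641463, cos φ = 0.767154, sin λ = -0.888088, cos λ = -0.459673.
ΔU = cos φ cos λ·ΔX + cos φ sin λ·ΔY + sin φ·ΔZ = (0.767154)(-0.459673)(523.1) + (0.767154)(-0.888088)(35.1) + (-0.641463)(-313.0) = -7.60 m.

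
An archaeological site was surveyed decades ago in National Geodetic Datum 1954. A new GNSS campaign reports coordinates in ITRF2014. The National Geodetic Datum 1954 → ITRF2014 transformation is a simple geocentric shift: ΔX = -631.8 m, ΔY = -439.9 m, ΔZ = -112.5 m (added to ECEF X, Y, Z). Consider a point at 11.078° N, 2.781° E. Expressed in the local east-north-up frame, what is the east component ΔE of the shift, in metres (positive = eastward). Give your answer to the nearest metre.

At φ = 11.078°, λ = 2.781°: sin φ = 0.192145, cos φ = 0.981367, sin λ = 0.048519, cos λ = 0.998822.
ΔE = −sin λ·ΔX + cos λ·ΔY = −(0.048519)·(-631.8) + (0.998822)·(-439.9) = -408.73 m.

ΔE = -409 m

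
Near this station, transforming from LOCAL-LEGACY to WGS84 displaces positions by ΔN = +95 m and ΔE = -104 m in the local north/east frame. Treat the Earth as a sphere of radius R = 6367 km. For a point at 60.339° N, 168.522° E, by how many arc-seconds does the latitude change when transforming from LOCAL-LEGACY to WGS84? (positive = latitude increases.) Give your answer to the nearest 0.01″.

Δφ = 3.08″

On a sphere of radius R, 1 rad of latitude = R, so Δφ = ΔN / R = 95.0 / 6367000 = 1.4921e-05 rad = 3.078″.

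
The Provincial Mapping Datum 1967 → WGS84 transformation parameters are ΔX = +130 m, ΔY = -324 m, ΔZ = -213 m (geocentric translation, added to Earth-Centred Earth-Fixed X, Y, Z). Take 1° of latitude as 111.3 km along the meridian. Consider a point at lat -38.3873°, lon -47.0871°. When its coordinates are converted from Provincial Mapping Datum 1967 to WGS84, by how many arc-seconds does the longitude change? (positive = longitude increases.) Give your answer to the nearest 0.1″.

Δλ = -5.2″

sin φ = -0.620974, cos φ = 0.783831, sin λ = -0.732390, cos λ = 0.680886.
East component: ΔE = −sin λ·ΔX + cos λ·ΔY = −(-0.732390)(130) + (0.680886)(-324) = -125.40 m.
1° of latitude spans 111300 m; at latitude φ, 1° of longitude spans that × cos φ = 87240.4 m, so Δλ = -125.40 / 87240.4 × 3600 = -5.175″.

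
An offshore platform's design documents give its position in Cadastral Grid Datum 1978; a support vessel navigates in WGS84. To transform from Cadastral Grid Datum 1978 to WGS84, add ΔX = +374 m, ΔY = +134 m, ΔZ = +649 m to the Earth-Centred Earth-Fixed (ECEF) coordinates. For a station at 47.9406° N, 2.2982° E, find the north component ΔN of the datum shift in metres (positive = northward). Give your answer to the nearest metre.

The local north axis is (−sin φ cos λ, −sin φ sin λ, cos φ), giving ΔN = -277.453 − 3.990 + 434.766 = 153.32 m.

ΔN = 153 m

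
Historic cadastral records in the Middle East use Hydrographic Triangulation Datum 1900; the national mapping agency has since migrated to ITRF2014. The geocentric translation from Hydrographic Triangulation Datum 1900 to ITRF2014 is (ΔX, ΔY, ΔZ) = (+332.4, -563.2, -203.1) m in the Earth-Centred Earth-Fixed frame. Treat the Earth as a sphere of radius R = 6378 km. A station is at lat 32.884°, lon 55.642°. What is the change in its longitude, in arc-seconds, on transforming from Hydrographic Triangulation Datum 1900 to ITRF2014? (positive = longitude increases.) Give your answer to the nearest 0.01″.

sin φ = 0.542940, cos φ = 0.839772, sin λ = 0.825527, cos λ = 0.564362.
East component: ΔE = −sin λ·ΔX + cos λ·ΔY = −(0.825527)(332.4) + (0.564362)(-563.2) = -592.25 m.
1° of latitude spans πR/180 = 111317 m; at latitude φ, 1° of longitude spans that × cos φ = 93480.9 m, so Δλ = -592.25 / 93480.9 × 3600 = -22.808″.

Δλ = -22.81″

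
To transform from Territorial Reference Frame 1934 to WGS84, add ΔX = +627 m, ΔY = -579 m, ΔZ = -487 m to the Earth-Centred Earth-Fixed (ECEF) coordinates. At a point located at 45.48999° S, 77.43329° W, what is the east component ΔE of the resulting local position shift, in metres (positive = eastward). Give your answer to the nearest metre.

ΔE = 486 m

At φ = -45.48999°, λ = -77.43329°: sin φ = -0.713128, cos φ = 0.701034, sin λ = -0.976043, cos λ = 0.217576.
ΔE = −sin λ·ΔX + cos λ·ΔY = −(-0.976043)·(627) + (0.217576)·(-579) = 486.00 m.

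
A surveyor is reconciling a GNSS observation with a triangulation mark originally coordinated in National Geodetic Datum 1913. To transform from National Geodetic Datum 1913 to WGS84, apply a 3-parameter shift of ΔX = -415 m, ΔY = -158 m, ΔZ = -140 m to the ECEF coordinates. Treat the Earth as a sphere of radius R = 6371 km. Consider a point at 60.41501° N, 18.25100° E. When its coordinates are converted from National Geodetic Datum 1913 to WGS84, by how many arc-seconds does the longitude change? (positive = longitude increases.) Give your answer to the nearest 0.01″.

sin φ = 0.869624, cos φ = 0.493714, sin λ = 0.313180, cos λ = 0.949694.
East component: ΔE = −sin λ·ΔX + cos λ·ΔY = −(0.313180)(-415) + (0.949694)(-158) = -20.08 m.
1° of latitude spans πR/180 = 111195 m; at latitude φ, 1° of longitude spans that × cos φ = 54898.5 m, so Δλ = -20.08 / 54898.5 × 3600 = -1.317″.

Δλ = -1.32″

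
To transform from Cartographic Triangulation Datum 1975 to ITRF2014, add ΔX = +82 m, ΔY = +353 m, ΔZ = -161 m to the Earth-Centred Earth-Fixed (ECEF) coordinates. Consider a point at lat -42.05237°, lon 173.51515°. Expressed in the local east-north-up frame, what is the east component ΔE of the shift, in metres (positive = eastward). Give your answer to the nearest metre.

ΔE = -360 m

The local east axis at (φ, λ) is (−sin λ, cos λ, 0), so ΔE = −sin(173.51515°)·82 + cos(173.51515°)·353 = -360.00 m.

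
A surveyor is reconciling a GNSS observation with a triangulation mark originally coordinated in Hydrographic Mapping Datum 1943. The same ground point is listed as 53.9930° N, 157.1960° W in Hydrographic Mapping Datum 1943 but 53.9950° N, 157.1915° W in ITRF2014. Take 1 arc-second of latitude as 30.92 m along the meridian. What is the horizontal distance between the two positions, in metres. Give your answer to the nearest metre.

369 m

Δφ = 53.9950° − 53.9930° = +0.0020°; Δλ = -157.1915° − -157.1960° = +0.0045°.
1° of latitude = 3600 × 30.92 = 111312 m.
ΔN = Δφ × 111312 = 222.6 m; ΔE = Δλ × 111312 × cos(53.9930°) = +0.0045 × 111312 × 0.587884 = 294.5 m.
Distance = √(ΔE² + ΔN²) = √(294.5² + 222.6²) = 369.2 m.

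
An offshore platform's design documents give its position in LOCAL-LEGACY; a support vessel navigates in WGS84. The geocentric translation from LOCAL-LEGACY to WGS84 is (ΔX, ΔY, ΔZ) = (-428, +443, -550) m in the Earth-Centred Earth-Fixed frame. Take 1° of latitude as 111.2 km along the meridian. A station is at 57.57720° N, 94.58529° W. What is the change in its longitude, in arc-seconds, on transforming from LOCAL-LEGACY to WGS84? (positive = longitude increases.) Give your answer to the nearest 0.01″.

Δλ = -27.90″

sin φ = 0.844115, cos φ = 0.536163, sin λ = -0.996799, cos λ = -0.079943.
East component: ΔE = −sin λ·ΔX + cos λ·ΔY = −(-0.996799)(-428) + (-0.079943)(443) = -462.04 m.
1° of latitude spans 111200 m; at latitude φ, 1° of longitude spans that × cos φ = 59621.3 m, so Δλ = -462.04 / 59621.3 × 3600 = -27.899″.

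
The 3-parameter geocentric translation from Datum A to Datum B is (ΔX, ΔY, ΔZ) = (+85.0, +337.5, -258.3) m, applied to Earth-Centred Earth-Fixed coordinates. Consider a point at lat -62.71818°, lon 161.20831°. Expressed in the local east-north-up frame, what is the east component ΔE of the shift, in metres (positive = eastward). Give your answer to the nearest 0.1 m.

ΔE = -346.9 m

The local east axis at (φ, λ) is (−sin λ, cos λ, 0), so ΔE = −sin(161.20831°)·85.0 + cos(161.20831°)·337.5 = -346.89 m.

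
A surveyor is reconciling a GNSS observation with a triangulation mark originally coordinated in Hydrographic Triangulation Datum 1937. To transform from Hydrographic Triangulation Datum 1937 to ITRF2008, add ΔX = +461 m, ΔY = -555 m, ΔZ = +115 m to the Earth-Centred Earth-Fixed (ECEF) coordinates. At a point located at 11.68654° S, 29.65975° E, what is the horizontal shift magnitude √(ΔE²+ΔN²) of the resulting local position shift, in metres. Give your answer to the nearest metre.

724 m

The local east axis at (φ, λ) is (−sin λ, cos λ, 0), so ΔE = −sin(29.65975°)·461 + cos(29.65975°)·(-555) = -710.41 m.
The local north axis is (−sin φ cos λ, −sin φ sin λ, cos φ), giving ΔN = 81.144 − 55.630 + 112.616 = 138.13 m.
Horizontal magnitude = √(ΔE² + ΔN²) = √((-710.41)² + 138.13²) = 723.71 m.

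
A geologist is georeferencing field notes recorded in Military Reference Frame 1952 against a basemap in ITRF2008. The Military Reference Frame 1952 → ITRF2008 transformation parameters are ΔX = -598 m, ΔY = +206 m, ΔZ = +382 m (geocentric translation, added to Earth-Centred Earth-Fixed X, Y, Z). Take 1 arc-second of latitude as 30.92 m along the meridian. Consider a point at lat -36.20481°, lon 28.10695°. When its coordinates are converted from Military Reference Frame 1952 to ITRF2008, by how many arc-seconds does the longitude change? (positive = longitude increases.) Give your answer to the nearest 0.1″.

Δλ = 18.6″

sin φ = -0.590673, cos φ = 0.806911, sin λ = 0.471119, cos λ = 0.882070.
East component: ΔE = −sin λ·ΔX + cos λ·ΔY = −(0.471119)(-598) + (0.882070)(206) = 463.44 m.
1° of latitude spans 3600 × 30.92 = 111312 m; at latitude φ, 1° of longitude spans that × cos φ = 89818.8 m, so Δλ = 463.44 / 89818.8 × 3600 = 18.575″.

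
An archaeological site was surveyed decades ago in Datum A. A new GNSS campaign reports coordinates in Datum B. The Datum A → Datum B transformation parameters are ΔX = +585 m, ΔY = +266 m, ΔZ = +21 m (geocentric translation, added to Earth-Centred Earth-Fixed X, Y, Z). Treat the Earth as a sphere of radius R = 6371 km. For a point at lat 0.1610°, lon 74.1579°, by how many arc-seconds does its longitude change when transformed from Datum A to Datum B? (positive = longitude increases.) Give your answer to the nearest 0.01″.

Δλ = -15.87″

sin φ = 0.002810, cos φ = 0.999996, sin λ = 0.962018, cos λ = 0.272987.
East component: ΔE = −sin λ·ΔX + cos λ·ΔY = −(0.962018)(585) + (0.272987)(266) = -490.17 m.
1° of latitude spans πR/180 = 111195 m; at latitude φ, 1° of longitude spans that × cos φ = 111194.5 m, so Δλ = -490.17 / 111194.5 × 3600 = -15.869″.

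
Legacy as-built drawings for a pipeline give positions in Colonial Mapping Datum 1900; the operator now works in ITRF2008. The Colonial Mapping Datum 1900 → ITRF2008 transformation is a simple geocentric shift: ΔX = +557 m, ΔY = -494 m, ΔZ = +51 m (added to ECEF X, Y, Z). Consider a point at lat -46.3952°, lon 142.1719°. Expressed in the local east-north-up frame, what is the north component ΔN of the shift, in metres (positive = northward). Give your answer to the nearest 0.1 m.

The local north axis is (−sin φ cos λ, −sin φ sin λ, cos φ), giving ΔN = -318.573 − 219.383 + 35.174 = -502.78 m.

ΔN = -502.8 m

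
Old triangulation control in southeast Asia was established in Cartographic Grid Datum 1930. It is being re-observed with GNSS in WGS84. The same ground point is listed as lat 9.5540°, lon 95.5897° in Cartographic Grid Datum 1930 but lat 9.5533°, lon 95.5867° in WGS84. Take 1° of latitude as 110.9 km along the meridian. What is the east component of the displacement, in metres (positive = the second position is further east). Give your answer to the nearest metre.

ΔE = -328 m

Δφ = 9.5533° − 9.5540° = -0.0007°; Δλ = 95.5867° − 95.5897° = -0.0030°.
ΔN = Δφ × 110900 = -77.6 m; ΔE = Δλ × 110900 × cos(9.5540°) = -0.0030 × 110900 × 0.986130 = -328.1 m.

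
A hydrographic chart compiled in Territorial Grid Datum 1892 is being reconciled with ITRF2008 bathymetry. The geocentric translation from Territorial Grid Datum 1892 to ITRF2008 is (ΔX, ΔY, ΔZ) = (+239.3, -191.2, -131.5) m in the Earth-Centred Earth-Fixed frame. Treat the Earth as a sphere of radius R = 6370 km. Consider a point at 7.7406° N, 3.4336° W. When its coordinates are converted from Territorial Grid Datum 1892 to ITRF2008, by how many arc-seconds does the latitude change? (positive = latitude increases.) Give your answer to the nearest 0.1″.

Δφ = -5.3″

sin φ = 0.134688, cos φ = 0.990888, sin λ = -0.059892, cos λ = 0.998205.
North component: ΔN = −sin φ cos λ·ΔX − sin φ sin λ·ΔY + cos φ·ΔZ = −(0.134688)(0.998205)(239.3) − (0.134688)(-0.059892)(-191.2) + (0.990888)(-131.5) = -164.02 m.
1° of latitude spans πR/180 = 111177 m, so Δφ = -164.02 / 111177 × 3600 = -5.311″.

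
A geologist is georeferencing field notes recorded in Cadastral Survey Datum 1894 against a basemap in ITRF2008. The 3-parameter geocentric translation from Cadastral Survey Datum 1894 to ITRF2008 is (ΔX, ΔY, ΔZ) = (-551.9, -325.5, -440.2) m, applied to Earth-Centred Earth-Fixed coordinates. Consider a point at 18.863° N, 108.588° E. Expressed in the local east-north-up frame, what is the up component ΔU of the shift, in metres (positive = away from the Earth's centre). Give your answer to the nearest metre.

The local up (radial) axis is (cos φ cos λ, cos φ sin λ, sin φ), giving ΔU = 166.476 − 291.951 − 142.319 = -267.79 m.

ΔU = -268 m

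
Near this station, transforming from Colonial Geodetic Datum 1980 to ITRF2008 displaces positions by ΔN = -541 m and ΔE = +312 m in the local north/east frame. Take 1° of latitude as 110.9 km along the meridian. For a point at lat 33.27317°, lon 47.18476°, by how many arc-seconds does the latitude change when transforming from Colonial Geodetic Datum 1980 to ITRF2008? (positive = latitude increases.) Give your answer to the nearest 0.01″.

1° of latitude = 110.9 km, so Δφ = -541.0 / 110900 = -0.0048783° = -17.562″.

Δφ = -17.56″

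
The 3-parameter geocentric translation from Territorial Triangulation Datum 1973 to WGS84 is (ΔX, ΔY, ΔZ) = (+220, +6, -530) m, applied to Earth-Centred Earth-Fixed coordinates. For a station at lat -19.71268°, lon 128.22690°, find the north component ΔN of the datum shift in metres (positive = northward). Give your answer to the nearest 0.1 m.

ΔN = -543.3 m

At φ = -19.71268°, λ = 128.22690°: sin φ = -0.337304, cos φ = 0.941396, sin λ = 0.785566, cos λ = -0.618777.
ΔN = −sin φ cos λ·ΔX − sin φ sin λ·ΔY + cos φ·ΔZ = −(-0.337304)(-0.618777)(220) − (-0.337304)(0.785566)(6) + (0.941396)(-530) = -543.27 m.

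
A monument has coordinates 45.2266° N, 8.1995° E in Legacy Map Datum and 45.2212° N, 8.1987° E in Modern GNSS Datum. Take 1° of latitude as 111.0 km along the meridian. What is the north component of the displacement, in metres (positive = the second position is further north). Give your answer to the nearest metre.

Δφ = 45.2212° − 45.2266° = -0.0054°; Δλ = 8.1987° − 8.1995° = -0.0008°.
ΔN = Δφ × 111000 = -599.4 m; ΔE = Δλ × 111000 × cos(45.2266°) = -0.0008 × 111000 × 0.704305 = -62.5 m.

ΔN = -599 m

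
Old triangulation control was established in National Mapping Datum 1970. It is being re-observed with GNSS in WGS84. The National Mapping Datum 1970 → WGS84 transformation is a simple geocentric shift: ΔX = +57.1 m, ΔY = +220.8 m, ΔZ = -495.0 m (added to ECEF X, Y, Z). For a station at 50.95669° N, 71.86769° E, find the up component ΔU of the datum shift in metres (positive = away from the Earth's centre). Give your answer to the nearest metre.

ΔU = -241 m

The local up (radial) axis is (cos φ cos λ, cos φ sin λ, sin φ), giving ΔU = 11.194 + 132.177 − 384.452 = -241.08 m.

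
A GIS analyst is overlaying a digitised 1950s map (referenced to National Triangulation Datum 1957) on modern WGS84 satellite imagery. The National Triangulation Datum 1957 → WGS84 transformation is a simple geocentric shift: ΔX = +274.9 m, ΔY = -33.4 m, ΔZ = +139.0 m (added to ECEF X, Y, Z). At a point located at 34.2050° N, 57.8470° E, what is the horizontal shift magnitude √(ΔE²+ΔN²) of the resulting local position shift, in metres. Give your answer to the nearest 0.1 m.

At φ = 34.2050°, λ = 57.8470°: sin φ = 0.562156, cos φ = 0.827032, sin λ = 0.846630, cos λ = 0.532182.
ΔE = −sin λ·ΔX + cos λ·ΔY = −(0.846630)·(274.9) + (0.532182)·(-33.4) = -250.51 m.
ΔN = −sin φ cos λ·ΔX − sin φ sin λ·ΔY + cos φ·ΔZ = −(0.562156)(0.532182)(274.9) − (0.562156)(0.846630)(-33.4) + (0.827032)(139.0) = 48.61 m.
Horizontal magnitude = √(ΔE² + ΔN²) = √((-250.51)² + 48.61²) = 255.19 m.

255.2 m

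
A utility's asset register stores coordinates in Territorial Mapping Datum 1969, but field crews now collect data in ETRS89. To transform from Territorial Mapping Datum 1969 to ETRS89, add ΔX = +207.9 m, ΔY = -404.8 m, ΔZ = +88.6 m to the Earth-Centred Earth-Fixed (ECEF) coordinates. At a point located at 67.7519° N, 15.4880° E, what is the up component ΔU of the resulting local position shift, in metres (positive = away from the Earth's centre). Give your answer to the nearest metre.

ΔU = 117 m

The local up (radial) axis is (cos φ cos λ, cos φ sin λ, sin φ), giving ΔU = 75.856 − 40.927 + 82.004 = 116.93 m.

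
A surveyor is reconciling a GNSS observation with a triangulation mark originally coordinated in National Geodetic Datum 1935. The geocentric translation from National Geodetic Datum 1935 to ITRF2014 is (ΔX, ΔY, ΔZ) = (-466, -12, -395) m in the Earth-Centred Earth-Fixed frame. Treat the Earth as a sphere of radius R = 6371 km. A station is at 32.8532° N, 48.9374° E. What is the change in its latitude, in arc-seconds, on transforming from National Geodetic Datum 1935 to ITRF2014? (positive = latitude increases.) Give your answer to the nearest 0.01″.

sin φ = 0.542488, cos φ = 0.840063, sin λ = 0.753992, cos λ = 0.656883.
North component: ΔN = −sin φ cos λ·ΔX − sin φ sin λ·ΔY + cos φ·ΔZ = −(0.542488)(0.656883)(-466) − (0.542488)(0.753992)(-12) + (0.840063)(-395) = -160.86 m.
1° of latitude spans πR/180 = 111195 m, so Δφ = -160.86 / 111195 × 3600 = -5.208″.

Δφ = -5.21″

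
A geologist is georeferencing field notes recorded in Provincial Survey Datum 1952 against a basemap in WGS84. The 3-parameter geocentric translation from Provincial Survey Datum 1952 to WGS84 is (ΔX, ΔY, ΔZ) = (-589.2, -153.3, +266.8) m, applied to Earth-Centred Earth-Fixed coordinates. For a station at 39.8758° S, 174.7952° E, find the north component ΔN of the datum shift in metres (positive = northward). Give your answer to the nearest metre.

At φ = -39.8758°, λ = 174.7952°: sin φ = -0.641126, cos φ = 0.767436, sin λ = 0.090716, cos λ = -0.995877.
ΔN = −sin φ cos λ·ΔX − sin φ sin λ·ΔY + cos φ·ΔZ = −(-0.641126)(-0.995877)(-589.2) − (-0.641126)(0.090716)(-153.3) + (0.767436)(266.8) = 572.03 m.

ΔN = 572 m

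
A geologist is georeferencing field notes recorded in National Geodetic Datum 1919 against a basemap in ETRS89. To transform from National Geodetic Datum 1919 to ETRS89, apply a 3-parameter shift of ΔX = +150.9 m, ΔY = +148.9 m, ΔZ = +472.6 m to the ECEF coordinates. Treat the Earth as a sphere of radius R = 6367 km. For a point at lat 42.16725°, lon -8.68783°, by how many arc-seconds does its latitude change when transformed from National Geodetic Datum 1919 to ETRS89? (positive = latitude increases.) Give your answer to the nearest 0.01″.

Δφ = 8.59″

sin φ = 0.671297, cos φ = 0.741188, sin λ = -0.151051, cos λ = 0.988526.
North component: ΔN = −sin φ cos λ·ΔX − sin φ sin λ·ΔY + cos φ·ΔZ = −(0.671297)(0.988526)(150.9) − (0.671297)(-0.151051)(148.9) + (0.741188)(472.6) = 265.25 m.
1° of latitude spans πR/180 = 111125 m, so Δφ = 265.25 / 111125 × 3600 = 8.593″.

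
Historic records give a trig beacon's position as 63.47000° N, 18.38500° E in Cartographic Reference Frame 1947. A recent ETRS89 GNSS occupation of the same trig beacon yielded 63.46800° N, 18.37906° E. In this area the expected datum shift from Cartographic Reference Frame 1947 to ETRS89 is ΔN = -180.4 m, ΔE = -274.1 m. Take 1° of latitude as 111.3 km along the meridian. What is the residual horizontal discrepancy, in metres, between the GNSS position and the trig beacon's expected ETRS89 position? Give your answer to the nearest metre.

Observed coordinate differences: Δφ = -0.00200°, Δλ = -0.00594°.
Converting to metres (1° lat = 111300 m, cos φ = 0.446666): observed ΔN = -222.6 m, observed ΔE = -295.3 m.
Subtracting the expected shift leaves a residual of -222.6 − (-180.4) = -42.2 m north and -295.3 − (-274.1) = -21.2 m east.
Residual distance = √((-42.2)² + (-21.2)²) = 47.2 m.

47 m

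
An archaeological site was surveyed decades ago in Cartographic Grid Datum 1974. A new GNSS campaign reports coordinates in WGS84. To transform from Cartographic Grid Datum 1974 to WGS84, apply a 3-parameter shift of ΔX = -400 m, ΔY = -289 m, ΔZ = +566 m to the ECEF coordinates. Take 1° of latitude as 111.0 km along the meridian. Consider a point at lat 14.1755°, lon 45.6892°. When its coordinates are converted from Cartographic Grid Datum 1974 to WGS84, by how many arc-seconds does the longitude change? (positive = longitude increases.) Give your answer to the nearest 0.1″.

Δλ = 2.8″

sin φ = 0.244893, cos φ = 0.969550, sin λ = 0.715561, cos λ = 0.698550.
East component: ΔE = −sin λ·ΔX + cos λ·ΔY = −(0.715561)(-400) + (0.698550)(-289) = 84.34 m.
1° of latitude spans 111000 m; at latitude φ, 1° of longitude spans that × cos φ = 107620.1 m, so Δλ = 84.34 / 107620.1 × 3600 = 2.821″.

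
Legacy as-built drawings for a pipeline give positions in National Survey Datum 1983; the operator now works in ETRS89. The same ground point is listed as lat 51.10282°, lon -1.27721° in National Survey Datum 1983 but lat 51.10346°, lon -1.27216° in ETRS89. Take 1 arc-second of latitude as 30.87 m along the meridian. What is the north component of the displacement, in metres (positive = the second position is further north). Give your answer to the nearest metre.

Δφ = 51.10346° − 51.10282° = +0.00064°; Δλ = -1.27216° − -1.27721° = +0.00505°.
1° of latitude = 3600 × 30.87 = 111132 m.
ΔN = Δφ × 111132 = 71.1 m; ΔE = Δλ × 111132 × cos(51.10282°) = +0.00505 × 111132 × 0.627925 = 352.4 m.

ΔN = 71 m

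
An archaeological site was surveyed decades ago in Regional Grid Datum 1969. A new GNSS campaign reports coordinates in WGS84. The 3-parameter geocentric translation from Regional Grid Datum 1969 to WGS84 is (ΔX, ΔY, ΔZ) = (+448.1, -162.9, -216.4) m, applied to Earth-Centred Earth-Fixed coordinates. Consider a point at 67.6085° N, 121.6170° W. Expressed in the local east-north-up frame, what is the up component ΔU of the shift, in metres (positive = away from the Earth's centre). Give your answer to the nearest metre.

ΔU = -237 m

The local up (radial) axis is (cos φ cos λ, cos φ sin λ, sin φ), giving ΔU = -89.486 + 52.843 − 200.084 = -236.73 m.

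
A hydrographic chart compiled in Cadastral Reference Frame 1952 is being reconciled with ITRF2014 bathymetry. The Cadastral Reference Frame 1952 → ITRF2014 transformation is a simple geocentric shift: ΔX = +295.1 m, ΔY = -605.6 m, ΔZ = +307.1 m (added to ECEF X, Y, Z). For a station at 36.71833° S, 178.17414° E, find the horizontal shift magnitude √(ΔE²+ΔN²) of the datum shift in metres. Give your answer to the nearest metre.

599 m

At φ = -36.71833°, λ = 178.17414°: sin φ = -0.597882, cos φ = 0.801584, sin λ = 0.031862, cos λ = -0.999492.
ΔE = −sin λ·ΔX + cos λ·ΔY = −(0.031862)·(295.1) + (-0.999492)·(-605.6) = 595.89 m.
ΔN = −sin φ cos λ·ΔX − sin φ sin λ·ΔY + cos φ·ΔZ = −(-0.597882)(-0.999492)(295.1) − (-0.597882)(0.031862)(-605.6) + (0.801584)(307.1) = 58.28 m.
Horizontal magnitude = √(ΔE² + ΔN²) = √(595.89² + 58.28²) = 598.73 m.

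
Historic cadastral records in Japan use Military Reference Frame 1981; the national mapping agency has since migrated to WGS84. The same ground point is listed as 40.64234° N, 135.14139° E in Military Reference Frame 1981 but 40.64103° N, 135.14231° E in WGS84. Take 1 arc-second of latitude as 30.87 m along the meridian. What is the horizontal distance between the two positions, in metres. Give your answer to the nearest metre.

165 m

Δφ = 40.64103° − 40.64234° = -0.00131°; Δλ = 135.14231° − 135.14139° = +0.00092°.
1° of latitude = 3600 × 30.87 = 111132 m.
ΔN = Δφ × 111132 = -145.6 m; ΔE = Δλ × 111132 × cos(40.64234°) = +0.00092 × 111132 × 0.758790 = 77.6 m.
Distance = √(ΔE² + ΔN²) = √(77.6² + (-145.6)²) = 165.0 m.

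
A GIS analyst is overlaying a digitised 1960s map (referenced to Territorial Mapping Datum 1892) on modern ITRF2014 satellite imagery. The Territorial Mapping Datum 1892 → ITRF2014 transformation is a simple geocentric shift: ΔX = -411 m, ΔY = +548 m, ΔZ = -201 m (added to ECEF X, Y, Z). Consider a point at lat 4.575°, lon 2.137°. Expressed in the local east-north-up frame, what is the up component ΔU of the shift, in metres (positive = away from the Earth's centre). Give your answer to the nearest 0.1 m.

At φ = 4.575°, λ = 2.137°: sin φ = 0.079764, cos φ = 0.996814, sin λ = 0.037289, cos λ = 0.999305.
ΔU = cos φ cos λ·ΔX + cos φ sin λ·ΔY + sin φ·ΔZ = (0.996814)(0.999305)(-411) + (0.996814)(0.037289)(548) + (0.079764)(-201) = -405.07 m.

ΔU = -405.1 m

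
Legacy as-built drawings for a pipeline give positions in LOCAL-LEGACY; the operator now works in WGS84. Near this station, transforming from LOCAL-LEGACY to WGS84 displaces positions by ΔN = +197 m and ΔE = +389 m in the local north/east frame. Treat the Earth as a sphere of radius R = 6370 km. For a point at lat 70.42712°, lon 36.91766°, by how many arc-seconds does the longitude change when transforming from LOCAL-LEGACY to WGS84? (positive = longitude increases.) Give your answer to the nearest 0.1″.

At latitude 70.42712°, cos φ = 0.335006.
One radian of longitude at latitude φ spans R cos φ, so Δλ = ΔE / (R cos φ) = 389.0 / (6370000 × 0.335006) = 1.8229e-04 rad = 37.600″.

Δλ = 37.6″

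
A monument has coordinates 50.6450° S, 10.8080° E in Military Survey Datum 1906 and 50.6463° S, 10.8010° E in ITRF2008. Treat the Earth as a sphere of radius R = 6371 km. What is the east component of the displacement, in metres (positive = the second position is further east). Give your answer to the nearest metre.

ΔE = -494 m

Δφ = -50.6463° − -50.6450° = -0.0013°; Δλ = 10.8010° − 10.8080° = -0.0070°.
1° along a meridian = πR/180 = 111195 m.
ΔN = Δφ × 111195 = -144.6 m; ΔE = Δλ × 111195 × cos(-50.6450°) = -0.0070 × 111195 × 0.634123 = -493.6 m.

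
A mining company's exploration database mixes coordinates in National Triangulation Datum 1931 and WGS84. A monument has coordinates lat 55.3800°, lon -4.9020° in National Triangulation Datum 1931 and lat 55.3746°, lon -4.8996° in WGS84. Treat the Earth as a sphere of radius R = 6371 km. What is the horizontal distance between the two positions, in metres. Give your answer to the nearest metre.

Δφ = 55.3746° − 55.3800° = -0.0054°; Δλ = -4.8996° − -4.9020° = +0.0024°.
1° along a meridian = πR/180 = 111195 m.
ΔN = Δφ × 111195 = -600.5 m; ΔE = Δλ × 111195 × cos(55.3800°) = +0.0024 × 111195 × 0.568131 = 151.6 m.
Distance = √(ΔE² + ΔN²) = √(151.6² + (-600.5)²) = 619.3 m.

619 m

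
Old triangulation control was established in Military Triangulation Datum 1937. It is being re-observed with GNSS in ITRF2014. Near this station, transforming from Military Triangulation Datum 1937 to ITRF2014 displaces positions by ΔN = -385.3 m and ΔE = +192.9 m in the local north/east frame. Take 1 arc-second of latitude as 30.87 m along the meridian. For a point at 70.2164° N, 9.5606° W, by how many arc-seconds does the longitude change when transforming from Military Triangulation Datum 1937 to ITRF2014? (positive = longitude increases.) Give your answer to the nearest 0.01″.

Δλ = 18.46″

At latitude 70.2164°, cos φ = 0.338469.
1″ of longitude at this latitude = 30.87 × cos φ = 10.4485 m, so Δλ = 192.9 / 10.4485 = 18.462″.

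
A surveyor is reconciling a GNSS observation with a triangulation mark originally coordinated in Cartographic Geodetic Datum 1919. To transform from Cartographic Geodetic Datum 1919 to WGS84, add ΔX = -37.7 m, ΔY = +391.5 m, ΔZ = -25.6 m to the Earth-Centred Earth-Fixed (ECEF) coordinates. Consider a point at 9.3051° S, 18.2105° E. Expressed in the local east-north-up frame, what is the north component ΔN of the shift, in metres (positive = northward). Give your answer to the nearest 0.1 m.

ΔN = -11.3 m

At φ = -9.3051°, λ = 18.2105°: sin φ = -0.161692, cos φ = 0.986841, sin λ = 0.312509, cos λ = 0.949915.
ΔN = −sin φ cos λ·ΔX − sin φ sin λ·ΔY + cos φ·ΔZ = −(-0.161692)(0.949915)(-37.7) − (-0.161692)(0.312509)(391.5) + (0.986841)(-25.6) = -11.27 m.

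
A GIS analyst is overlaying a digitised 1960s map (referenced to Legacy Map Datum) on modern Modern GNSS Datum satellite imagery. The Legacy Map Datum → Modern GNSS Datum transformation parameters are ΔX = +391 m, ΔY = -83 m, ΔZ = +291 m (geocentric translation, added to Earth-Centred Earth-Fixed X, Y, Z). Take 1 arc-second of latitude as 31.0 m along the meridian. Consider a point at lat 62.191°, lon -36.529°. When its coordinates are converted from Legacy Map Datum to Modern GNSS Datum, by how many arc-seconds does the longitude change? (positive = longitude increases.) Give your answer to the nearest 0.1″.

sin φ = 0.884508, cos φ = 0.466526, sin λ = -0.595230, cos λ = 0.803556.
East component: ΔE = −sin λ·ΔX + cos λ·ΔY = −(-0.595230)(391) + (0.803556)(-83) = 166.04 m.
1° of latitude spans 3600 × 31.00 = 111600 m; at latitude φ, 1° of longitude spans that × cos φ = 52064.3 m, so Δλ = 166.04 / 52064.3 × 3600 = 11.481″.

Δλ = 11.5″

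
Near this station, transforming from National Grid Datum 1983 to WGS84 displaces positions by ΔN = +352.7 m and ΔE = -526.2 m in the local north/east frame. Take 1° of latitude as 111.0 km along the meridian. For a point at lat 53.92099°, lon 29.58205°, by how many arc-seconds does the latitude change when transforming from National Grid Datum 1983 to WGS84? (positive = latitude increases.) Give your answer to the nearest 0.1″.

Δφ = 11.4″

1° of latitude = 111.0 km, so Δφ = 352.7 / 111000 = 0.0031775° = 11.439″.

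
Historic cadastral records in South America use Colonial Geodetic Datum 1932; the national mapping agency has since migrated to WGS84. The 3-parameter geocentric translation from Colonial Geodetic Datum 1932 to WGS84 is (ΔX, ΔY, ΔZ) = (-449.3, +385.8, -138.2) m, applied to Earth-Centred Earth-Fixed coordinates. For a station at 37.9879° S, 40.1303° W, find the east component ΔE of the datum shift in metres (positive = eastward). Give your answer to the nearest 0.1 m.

At φ = -37.9879°, λ = -40.1303°: sin φ = -0.615495, cos φ = 0.788141, sin λ = -0.644528, cos λ = 0.764581.
ΔE = −sin λ·ΔX + cos λ·ΔY = −(-0.644528)·(-449.3) + (0.764581)·(385.8) = 5.39 m.

ΔE = 5.4 m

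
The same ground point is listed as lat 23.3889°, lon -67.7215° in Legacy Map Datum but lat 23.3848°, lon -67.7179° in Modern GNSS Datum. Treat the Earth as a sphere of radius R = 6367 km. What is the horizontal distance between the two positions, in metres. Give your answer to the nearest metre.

Δφ = 23.3848° − 23.3889° = -0.0041°; Δλ = -67.7179° − -67.7215° = +0.0036°.
1° along a meridian = πR/180 = 111125 m.
ΔN = Δφ × 111125 = -455.6 m; ΔE = Δλ × 111125 × cos(23.3889°) = +0.0036 × 111125 × 0.917832 = 367.2 m.
Distance = √(ΔE² + ΔN²) = √(367.2² + (-455.6)²) = 585.2 m.

585 m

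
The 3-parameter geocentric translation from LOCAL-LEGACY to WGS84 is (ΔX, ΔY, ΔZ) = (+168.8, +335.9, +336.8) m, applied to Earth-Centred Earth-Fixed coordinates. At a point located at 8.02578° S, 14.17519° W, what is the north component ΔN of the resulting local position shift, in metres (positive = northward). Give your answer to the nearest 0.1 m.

ΔN = 344.9 m

At φ = -8.02578°, λ = -14.17519°: sin φ = -0.139619, cos φ = 0.990205, sin λ = -0.244888, cos λ = 0.969551.
ΔN = −sin φ cos λ·ΔX − sin φ sin λ·ΔY + cos φ·ΔZ = −(-0.139619)(0.969551)(168.8) − (-0.139619)(-0.244888)(335.9) + (0.990205)(336.8) = 344.87 m.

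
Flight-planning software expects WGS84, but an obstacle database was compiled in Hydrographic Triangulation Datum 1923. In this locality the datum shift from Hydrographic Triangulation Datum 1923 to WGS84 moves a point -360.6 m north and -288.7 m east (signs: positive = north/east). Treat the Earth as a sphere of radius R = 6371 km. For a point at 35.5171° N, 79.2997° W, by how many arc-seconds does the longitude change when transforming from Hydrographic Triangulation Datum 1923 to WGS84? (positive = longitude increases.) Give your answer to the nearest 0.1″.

At latitude 35.5171°, cos φ = 0.813942.
One radian of longitude at latitude φ spans R cos φ, so Δλ = ΔE / (R cos φ) = -288.7 / (6371000 × 0.813942) = -5.5673e-05 rad = -11.483″.

Δλ = -11.5″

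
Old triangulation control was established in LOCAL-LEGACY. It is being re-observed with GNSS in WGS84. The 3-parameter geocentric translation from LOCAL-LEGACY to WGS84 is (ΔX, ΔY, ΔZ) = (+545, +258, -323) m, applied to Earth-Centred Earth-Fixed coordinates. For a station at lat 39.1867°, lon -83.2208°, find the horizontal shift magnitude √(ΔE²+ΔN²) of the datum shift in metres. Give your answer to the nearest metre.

At φ = 39.1867°, λ = -83.2208°: sin φ = 0.631849, cos φ = 0.775091, sin λ = -0.993008, cos λ = 0.118043.
ΔE = −sin λ·ΔX + cos λ·ΔY = −(-0.993008)·(545) + (0.118043)·(258) = 571.64 m.
ΔN = −sin φ cos λ·ΔX − sin φ sin λ·ΔY + cos φ·ΔZ = −(0.631849)(0.118043)(545) − (0.631849)(-0.993008)(258) + (0.775091)(-323) = -129.13 m.
Horizontal magnitude = √(ΔE² + ΔN²) = √(571.64² + (-129.13)²) = 586.05 m.

586 m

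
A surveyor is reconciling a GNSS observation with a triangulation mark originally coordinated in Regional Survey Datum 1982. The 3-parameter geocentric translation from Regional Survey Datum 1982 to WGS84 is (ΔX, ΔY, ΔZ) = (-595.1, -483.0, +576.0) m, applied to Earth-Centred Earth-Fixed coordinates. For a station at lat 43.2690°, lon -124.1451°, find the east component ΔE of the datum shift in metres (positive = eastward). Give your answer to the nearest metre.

ΔE = -221 m

At φ = 43.2690°, λ = -124.1451°: sin φ = 0.685424, cos φ = 0.728144, sin λ = -0.827619, cos λ = -0.561291.
ΔE = −sin λ·ΔX + cos λ·ΔY = −(-0.827619)·(-595.1) + (-0.561291)·(-483.0) = -221.41 m.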